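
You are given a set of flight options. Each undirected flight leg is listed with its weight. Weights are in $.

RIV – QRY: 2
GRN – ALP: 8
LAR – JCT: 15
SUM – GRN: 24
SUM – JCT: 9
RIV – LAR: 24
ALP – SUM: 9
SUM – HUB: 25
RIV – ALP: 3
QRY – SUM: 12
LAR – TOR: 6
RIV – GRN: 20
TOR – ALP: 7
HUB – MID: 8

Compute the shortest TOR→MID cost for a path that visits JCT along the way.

Shortest TOR→JCT: TOR–LAR–JCT = 21
Best JCT to MID: JCT–SUM–HUB–MID costing 42
Total via JCT: 21 + 42 = $63.

$63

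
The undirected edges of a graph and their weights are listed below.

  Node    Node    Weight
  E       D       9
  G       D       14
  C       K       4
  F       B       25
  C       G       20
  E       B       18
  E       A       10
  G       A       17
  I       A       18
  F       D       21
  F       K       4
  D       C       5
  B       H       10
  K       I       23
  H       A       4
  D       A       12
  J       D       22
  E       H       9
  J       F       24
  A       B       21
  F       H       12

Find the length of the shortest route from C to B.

30

Candidate routes:
C → D → A → H → B: 5+12+4+10 = 31
C → D → E → B: 5+9+18 = 32
C → K → F → H → B: 4+4+12+10 = 30
The minimum is 30 via C → K → F → H → B.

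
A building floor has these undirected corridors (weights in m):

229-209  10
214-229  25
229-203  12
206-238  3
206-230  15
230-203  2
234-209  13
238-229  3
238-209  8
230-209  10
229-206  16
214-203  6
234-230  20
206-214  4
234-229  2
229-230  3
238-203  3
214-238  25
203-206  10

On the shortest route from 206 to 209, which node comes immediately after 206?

Candidate routes:
206 - 238 - 203 - 230 - 209: 3+3+2+10 = 18
206 - 238 - 209: 3+8 = 11
206 - 238 - 229 - 209: 3+3+10 = 16
The minimum is 11 m via 206 - 238 - 209.
So from 206 the first move is to 238.

238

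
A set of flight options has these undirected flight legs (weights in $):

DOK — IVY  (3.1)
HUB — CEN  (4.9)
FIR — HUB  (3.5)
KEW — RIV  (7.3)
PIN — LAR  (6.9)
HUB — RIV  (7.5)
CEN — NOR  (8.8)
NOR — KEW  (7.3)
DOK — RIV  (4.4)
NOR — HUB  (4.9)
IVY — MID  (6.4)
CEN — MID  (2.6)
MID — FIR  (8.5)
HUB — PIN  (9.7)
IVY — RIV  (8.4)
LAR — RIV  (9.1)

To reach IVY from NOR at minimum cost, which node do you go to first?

Compare a few routes:
NOR–HUB–CEN–MID–IVY: 4.9+4.9+2.6+6.4 = 18.8
NOR–CEN–MID–IVY: 8.8+2.6+6.4 = 17.8
NOR–HUB–RIV–DOK–IVY: 4.9+7.5+4.4+3.1 = 19.9
Cheapest is NOR–CEN–MID–IVY at $17.8.
So from NOR the first move is to CEN.

CEN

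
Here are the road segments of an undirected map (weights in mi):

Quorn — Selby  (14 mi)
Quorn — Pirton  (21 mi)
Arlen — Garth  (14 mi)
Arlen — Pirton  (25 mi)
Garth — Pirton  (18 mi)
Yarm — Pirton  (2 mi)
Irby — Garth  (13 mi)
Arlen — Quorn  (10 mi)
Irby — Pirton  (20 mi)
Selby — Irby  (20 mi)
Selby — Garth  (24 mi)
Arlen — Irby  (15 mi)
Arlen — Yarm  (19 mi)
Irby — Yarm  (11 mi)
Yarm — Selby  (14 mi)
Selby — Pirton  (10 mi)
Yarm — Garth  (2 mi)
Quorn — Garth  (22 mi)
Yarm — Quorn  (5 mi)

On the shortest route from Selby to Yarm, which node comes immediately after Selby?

Pirton

Candidate routes:
Selby - Quorn - Yarm: 14+5 = 19
Selby - Yarm: 14 = 14
Selby - Garth - Yarm: 24+2 = 26
Selby - Pirton - Yarm: 10+2 = 12
Cheapest is Selby - Pirton - Yarm at 12 mi.
So from Selby the first move is to Pirton.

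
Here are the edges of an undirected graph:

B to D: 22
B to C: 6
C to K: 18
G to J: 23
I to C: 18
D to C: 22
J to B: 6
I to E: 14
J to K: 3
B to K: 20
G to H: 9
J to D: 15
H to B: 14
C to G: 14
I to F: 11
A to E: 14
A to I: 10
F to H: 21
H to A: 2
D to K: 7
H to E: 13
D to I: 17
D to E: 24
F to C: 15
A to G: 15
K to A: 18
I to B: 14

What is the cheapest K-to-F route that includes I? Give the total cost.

34

Best K to I: K → J → B → I costing 23
Best I to F: I → F costing 11
Total via I: 23 + 11 = 34.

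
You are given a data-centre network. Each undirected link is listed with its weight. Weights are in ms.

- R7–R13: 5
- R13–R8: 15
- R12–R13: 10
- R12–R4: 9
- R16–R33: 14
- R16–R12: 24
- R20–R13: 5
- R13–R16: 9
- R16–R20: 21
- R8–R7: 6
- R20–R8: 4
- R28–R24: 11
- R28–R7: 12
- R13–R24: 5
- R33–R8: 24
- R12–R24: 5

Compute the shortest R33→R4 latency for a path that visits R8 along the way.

Shortest R33→R8: R33 → R8 = 24
Best R8 to R4: R8 → R20 → R13 → R12 → R4 costing 28
Total via R8: 24 + 28 = 52 ms.

52 ms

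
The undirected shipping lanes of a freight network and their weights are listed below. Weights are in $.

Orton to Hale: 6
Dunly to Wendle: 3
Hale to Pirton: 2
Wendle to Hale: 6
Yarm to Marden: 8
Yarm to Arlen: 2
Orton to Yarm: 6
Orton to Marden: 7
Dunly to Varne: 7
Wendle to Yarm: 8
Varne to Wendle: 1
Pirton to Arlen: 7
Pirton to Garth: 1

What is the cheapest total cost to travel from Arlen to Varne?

$11

Shortest distances from Arlen:
Arlen: 0
Yarm: 2  (via Arlen)
Pirton: 7  (via Arlen)
Garth: 8  (via Pirton)
Orton: 8  (via Yarm)
Hale: 9  (via Pirton)
Marden: 10  (via Yarm)
Wendle: 10  (via Yarm)
Varne: 11  (via Wendle)
Shortest route: Arlen–Yarm–Wendle–Varne = $11.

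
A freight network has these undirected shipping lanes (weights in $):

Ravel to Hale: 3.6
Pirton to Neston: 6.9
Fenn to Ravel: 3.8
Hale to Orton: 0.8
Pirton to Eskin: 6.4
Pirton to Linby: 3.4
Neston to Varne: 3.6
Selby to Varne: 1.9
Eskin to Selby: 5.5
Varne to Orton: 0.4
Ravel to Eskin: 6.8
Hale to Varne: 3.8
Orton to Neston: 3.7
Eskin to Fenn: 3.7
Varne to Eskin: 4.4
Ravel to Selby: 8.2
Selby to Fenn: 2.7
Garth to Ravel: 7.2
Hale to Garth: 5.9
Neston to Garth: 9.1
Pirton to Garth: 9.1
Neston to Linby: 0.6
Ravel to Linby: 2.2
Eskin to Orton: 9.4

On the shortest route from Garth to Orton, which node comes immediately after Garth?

Enumerating some paths:
Garth → Neston → Orton: 9.1+3.7 = 12.8
Garth → Ravel → Hale → Orton: 7.2+3.6+0.8 = 11.6
Garth → Hale → Orton: 5.9+0.8 = 6.7
Garth → Hale → Varne → Orton: 5.9+3.8+0.4 = 10.1
Cheapest is Garth → Hale → Orton at $6.7.
So from Garth the first move is to Hale.

Hale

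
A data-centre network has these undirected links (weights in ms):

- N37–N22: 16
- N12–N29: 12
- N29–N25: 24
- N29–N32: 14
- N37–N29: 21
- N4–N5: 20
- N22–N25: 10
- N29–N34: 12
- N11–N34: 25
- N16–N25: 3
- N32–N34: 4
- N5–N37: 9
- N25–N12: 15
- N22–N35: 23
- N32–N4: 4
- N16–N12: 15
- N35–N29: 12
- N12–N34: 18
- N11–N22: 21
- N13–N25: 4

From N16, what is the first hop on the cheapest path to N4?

Candidate routes:
N16 - N25 - N12 - N34 - N32 - N4: 3+15+18+4+4 = 44
N16 - N12 - N34 - N32 - N4: 15+18+4+4 = 41
N16 - N12 - N29 - N32 - N4: 15+12+14+4 = 45
The minimum is 41 ms via N16 - N12 - N34 - N32 - N4.
So from N16 the first move is to N12.

N12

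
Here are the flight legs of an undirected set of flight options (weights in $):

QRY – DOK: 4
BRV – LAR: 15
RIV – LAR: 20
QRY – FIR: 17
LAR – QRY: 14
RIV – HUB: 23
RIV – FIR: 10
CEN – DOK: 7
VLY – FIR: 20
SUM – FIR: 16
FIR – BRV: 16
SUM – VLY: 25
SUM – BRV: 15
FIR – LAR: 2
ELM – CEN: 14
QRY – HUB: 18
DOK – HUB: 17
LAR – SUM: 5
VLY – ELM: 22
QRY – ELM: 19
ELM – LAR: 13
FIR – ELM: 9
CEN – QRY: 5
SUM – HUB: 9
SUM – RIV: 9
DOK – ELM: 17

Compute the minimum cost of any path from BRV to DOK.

$33

Settle nodes by increasing distance from BRV:
BRV: 0
LAR: 15  (via BRV)
SUM: 15  (via BRV)
FIR: 16  (via BRV)
HUB: 24  (via SUM)
RIV: 24  (via SUM)
ELM: 25  (via FIR)
QRY: 29  (via LAR)
DOK: 33  (via QRY)
Shortest route: BRV → LAR → QRY → DOK = $33.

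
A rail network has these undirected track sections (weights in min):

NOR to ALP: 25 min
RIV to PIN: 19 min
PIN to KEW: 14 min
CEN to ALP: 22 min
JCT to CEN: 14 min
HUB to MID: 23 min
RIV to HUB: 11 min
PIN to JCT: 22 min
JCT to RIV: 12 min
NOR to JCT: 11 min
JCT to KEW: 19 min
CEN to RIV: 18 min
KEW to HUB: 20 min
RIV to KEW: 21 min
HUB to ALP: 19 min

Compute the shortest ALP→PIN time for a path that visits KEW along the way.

Best ALP to KEW: ALP–HUB–KEW costing 39
Best KEW to PIN: KEW–PIN costing 14
Total via KEW: 39 + 14 = 53 min.

53 min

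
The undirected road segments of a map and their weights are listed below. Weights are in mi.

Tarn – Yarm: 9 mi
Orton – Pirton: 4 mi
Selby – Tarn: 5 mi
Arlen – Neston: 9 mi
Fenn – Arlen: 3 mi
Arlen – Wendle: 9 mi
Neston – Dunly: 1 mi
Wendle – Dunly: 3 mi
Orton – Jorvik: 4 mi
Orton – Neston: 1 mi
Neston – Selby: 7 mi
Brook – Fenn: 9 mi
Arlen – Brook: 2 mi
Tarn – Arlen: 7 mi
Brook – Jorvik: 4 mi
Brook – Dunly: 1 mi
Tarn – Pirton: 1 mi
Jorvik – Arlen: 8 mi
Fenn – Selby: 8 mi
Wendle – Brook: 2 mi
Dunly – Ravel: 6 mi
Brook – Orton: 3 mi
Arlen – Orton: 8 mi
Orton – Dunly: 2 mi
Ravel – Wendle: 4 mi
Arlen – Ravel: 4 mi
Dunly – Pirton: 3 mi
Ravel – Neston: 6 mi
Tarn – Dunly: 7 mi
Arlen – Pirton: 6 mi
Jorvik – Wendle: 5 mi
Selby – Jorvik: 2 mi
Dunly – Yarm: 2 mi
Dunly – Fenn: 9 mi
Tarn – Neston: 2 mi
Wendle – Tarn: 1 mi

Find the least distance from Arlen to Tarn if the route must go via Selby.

Best Arlen to Selby: Arlen → Brook → Jorvik → Selby costing 8
Shortest Selby→Tarn: Selby → Tarn = 5
Total via Selby: 8 + 5 = 13 mi.

13 mi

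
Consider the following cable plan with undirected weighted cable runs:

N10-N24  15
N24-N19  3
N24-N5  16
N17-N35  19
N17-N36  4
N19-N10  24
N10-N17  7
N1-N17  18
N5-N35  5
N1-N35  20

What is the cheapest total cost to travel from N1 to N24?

Candidate routes:
N1 - N17 - N10 - N24: 18+7+15 = 40
N1 - N35 - N5 - N24: 20+5+16 = 41
N1 - N17 - N10 - N19 - N24: 18+7+24+3 = 52
The minimum is 40 via N1 - N17 - N10 - N24.

40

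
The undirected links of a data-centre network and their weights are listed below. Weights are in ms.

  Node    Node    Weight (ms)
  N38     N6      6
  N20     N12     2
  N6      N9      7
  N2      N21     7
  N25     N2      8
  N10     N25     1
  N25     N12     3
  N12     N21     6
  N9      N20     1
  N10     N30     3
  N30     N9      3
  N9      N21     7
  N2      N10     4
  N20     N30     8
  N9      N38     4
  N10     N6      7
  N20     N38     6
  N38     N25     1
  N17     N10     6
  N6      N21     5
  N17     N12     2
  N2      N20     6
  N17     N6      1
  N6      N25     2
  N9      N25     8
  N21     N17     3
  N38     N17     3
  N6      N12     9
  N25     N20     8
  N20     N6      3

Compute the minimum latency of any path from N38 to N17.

3 ms

Running Dijkstra from N38:
N38: 0
N25: 1  (via N38)
N10: 2  (via N25)
N17: 3  (via N38)
Shortest route: N38–N17 = 3 ms.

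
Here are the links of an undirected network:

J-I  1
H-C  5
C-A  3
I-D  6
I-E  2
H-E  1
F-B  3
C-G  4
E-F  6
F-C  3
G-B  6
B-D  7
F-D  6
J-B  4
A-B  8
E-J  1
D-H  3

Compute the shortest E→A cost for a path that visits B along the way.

Best E to B: E–J–B costing 5
Best B to A: B–A costing 8
Total via B: 5 + 8 = 13.

13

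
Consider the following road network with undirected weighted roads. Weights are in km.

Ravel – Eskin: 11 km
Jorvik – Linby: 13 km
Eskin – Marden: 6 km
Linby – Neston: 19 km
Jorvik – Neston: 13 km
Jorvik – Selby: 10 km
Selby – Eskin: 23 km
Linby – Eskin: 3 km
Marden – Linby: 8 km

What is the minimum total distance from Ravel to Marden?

Settle nodes by increasing distance from Ravel:
Ravel: 0
Eskin: 11  (via Ravel)
Linby: 14  (via Eskin)
Marden: 17  (via Eskin)
Shortest route: Ravel–Eskin–Marden = 17 km.

17 km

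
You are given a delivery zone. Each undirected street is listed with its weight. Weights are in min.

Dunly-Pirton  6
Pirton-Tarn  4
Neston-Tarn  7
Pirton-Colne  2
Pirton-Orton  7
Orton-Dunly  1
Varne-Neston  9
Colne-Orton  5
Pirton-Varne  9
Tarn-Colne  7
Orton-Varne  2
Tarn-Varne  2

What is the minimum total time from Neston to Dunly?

12 min

Compare a few routes:
Neston → Varne → Orton → Dunly: 9+2+1 = 12
Neston → Tarn → Pirton → Orton → Dunly: 7+4+7+1 = 19
Neston → Tarn → Pirton → Dunly: 7+4+6 = 17
Neston → Tarn → Pirton → Colne → Orton → Dunly: 7+4+2+5+1 = 19
The minimum is 12 min via Neston → Varne → Orton → Dunly.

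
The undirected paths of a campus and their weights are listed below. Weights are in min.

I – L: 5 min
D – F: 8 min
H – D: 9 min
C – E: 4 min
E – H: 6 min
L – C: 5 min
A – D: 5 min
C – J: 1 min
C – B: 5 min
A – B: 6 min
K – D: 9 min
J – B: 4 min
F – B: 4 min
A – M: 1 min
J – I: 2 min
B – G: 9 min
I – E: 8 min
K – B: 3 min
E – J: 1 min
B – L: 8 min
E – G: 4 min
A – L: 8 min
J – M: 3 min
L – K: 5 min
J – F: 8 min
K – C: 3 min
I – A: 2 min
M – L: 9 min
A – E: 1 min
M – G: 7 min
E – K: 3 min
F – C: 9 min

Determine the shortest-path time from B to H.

Enumerating some paths:
B–K–E–H: 3+3+6 = 12
B–A–E–H: 6+1+6 = 13
B–J–E–H: 4+1+6 = 11
B–C–J–E–H: 5+1+1+6 = 13
Cheapest is B–J–E–H at 11 min.

11 min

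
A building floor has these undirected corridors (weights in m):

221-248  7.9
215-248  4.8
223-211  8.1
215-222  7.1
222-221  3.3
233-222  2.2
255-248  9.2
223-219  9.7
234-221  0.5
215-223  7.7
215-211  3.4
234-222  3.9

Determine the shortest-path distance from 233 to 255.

22.6 m

Running Dijkstra from 233:
233: 0
222: 2.2  (via 233)
221: 5.5  (via 222)
234: 6  (via 221)
215: 9.3  (via 222)
211: 12.7  (via 215)
248: 13.4  (via 221)
223: 17  (via 215)
255: 22.6  (via 248)
Shortest route: 233 → 222 → 221 → 248 → 255 = 22.6 m.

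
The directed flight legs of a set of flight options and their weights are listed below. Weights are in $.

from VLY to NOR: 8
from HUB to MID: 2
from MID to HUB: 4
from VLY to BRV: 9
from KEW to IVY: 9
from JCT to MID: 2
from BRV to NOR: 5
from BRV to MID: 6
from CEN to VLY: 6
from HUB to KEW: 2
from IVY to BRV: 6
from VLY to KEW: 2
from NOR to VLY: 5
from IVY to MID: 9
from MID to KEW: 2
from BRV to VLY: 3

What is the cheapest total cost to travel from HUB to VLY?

Candidate routes:
HUB → MID → KEW → IVY → BRV → VLY: 2+2+9+6+3 = 22
HUB → KEW → IVY → BRV → NOR → VLY: 2+9+6+5+5 = 27
HUB → KEW → IVY → BRV → VLY: 2+9+6+3 = 20
HUB → MID → KEW → IVY → BRV → NOR → VLY: 2+2+9+6+5+5 = 29
Cheapest is HUB → KEW → IVY → BRV → VLY at $20.

$20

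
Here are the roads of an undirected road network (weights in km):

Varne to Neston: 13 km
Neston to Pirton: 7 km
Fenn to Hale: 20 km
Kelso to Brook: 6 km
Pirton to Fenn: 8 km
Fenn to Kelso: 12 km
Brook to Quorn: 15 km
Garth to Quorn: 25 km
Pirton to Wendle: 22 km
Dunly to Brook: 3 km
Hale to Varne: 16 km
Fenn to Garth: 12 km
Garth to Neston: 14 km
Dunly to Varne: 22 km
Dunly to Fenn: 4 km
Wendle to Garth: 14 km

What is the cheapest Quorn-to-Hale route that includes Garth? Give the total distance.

57 km

Shortest Quorn→Garth: Quorn–Garth = 25
Best Garth to Hale: Garth–Fenn–Hale costing 32
Total via Garth: 25 + 32 = 57 km.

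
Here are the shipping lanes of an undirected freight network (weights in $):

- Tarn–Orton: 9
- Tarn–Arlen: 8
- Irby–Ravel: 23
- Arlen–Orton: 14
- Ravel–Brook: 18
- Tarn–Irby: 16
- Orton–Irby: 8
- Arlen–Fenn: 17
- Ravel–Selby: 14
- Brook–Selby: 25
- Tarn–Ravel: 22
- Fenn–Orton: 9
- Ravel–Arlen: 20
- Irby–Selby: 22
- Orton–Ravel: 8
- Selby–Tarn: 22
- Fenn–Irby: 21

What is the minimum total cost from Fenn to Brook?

Shortest distances from Fenn:
Fenn: 0
Orton: 9  (via Fenn)
Ravel: 17  (via Orton)
Arlen: 17  (via Fenn)
Irby: 17  (via Orton)
Tarn: 18  (via Orton)
Selby: 31  (via Ravel)
Brook: 35  (via Ravel)
Shortest route: Fenn–Orton–Ravel–Brook = $35.

$35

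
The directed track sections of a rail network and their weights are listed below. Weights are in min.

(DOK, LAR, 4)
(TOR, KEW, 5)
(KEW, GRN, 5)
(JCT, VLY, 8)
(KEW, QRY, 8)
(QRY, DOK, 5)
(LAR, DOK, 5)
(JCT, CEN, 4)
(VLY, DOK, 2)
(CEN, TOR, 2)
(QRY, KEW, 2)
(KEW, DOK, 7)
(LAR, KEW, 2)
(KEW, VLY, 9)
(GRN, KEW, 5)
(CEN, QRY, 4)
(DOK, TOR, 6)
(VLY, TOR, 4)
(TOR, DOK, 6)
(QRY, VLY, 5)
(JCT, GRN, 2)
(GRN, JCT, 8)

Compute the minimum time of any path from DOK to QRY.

14 min

Enumerating some paths:
DOK → LAR → KEW → QRY: 4+2+8 = 14
DOK → TOR → KEW → QRY: 6+5+8 = 19
The minimum is 14 min via DOK → LAR → KEW → QRY.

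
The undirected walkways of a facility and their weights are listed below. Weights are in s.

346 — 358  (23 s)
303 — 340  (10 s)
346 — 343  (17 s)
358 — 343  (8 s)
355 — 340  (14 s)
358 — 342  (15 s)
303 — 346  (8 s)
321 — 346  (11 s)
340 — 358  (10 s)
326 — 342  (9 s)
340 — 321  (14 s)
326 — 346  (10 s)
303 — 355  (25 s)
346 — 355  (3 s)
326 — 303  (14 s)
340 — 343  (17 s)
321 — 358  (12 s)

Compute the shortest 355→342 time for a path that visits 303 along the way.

34 s

Shortest 355→303: 355 → 346 → 303 = 11
Best 303 to 342: 303 → 326 → 342 costing 23
Total via 303: 11 + 23 = 34 s.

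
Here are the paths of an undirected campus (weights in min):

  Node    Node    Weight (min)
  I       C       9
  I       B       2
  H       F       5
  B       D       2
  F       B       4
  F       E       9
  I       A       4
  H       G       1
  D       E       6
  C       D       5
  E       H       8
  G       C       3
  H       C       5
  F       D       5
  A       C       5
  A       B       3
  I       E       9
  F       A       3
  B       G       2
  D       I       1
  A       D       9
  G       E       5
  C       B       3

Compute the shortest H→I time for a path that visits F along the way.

11 min

Best H to F: H → F costing 5
Shortest F→I: F → B → I = 6
Total via F: 5 + 6 = 11 min.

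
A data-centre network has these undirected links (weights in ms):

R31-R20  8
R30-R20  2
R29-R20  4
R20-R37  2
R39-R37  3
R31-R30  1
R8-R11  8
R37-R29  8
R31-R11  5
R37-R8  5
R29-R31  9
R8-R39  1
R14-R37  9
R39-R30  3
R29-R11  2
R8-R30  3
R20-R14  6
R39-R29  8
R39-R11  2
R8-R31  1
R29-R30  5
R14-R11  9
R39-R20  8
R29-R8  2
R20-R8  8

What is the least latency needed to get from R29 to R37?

Settle nodes by increasing distance from R29:
R29: 0
R11: 2  (via R29)
R8: 2  (via R29)
R39: 3  (via R8)
R31: 3  (via R8)
R30: 4  (via R31)
R20: 4  (via R29)
R37: 6  (via R39)
Shortest route: R29 → R8 → R39 → R37 = 6 ms.

6 ms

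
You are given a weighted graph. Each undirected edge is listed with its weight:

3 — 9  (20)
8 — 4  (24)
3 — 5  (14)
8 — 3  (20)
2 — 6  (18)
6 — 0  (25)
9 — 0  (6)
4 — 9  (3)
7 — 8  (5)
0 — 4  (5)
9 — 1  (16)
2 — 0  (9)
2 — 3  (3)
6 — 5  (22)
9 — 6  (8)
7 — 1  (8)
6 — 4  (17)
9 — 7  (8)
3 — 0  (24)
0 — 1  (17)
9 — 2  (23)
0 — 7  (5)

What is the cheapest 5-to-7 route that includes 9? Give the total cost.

Shortest 5→9: 5 → 6 → 9 = 30
Best 9 to 7: 9 → 7 costing 8
Total via 9: 30 + 8 = 38.

38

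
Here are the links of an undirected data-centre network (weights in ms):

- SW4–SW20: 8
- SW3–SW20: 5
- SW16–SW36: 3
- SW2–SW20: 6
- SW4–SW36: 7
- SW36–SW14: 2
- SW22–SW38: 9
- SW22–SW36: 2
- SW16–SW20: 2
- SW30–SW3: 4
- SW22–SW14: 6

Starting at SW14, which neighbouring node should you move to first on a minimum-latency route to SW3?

Candidate routes:
SW14 - SW22 - SW36 - SW16 - SW20 - SW3: 6+2+3+2+5 = 18
SW14 - SW36 - SW4 - SW20 - SW3: 2+7+8+5 = 22
SW14 - SW36 - SW16 - SW20 - SW3: 2+3+2+5 = 12
Cheapest is SW14 - SW36 - SW16 - SW20 - SW3 at 12 ms.
So from SW14 the first move is to SW36.

SW36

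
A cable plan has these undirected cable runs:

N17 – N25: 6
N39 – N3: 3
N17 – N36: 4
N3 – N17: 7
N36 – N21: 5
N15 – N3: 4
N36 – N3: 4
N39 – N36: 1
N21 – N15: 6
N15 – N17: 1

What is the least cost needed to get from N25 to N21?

13

Candidate routes:
N25 - N17 - N15 - N21: 6+1+6 = 13
N25 - N17 - N36 - N21: 6+4+5 = 15
N25 - N17 - N15 - N3 - N39 - N36 - N21: 6+1+4+3+1+5 = 20
The minimum is 13 via N25 - N17 - N15 - N21.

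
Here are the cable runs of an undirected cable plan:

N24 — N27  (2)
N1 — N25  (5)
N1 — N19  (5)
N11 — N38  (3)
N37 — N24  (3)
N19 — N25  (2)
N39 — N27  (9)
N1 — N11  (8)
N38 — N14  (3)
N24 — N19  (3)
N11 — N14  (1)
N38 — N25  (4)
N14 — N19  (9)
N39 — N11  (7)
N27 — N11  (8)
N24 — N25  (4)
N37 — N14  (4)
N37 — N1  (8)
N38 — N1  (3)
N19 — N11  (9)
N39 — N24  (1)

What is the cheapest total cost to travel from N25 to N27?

6

Candidate routes:
N25 → N24 → N39 → N27: 4+1+9 = 14
N25 → N19 → N24 → N39 → N27: 2+3+1+9 = 15
N25 → N19 → N24 → N27: 2+3+2 = 7
N25 → N24 → N27: 4+2 = 6
The minimum is 6 via N25 → N24 → N27.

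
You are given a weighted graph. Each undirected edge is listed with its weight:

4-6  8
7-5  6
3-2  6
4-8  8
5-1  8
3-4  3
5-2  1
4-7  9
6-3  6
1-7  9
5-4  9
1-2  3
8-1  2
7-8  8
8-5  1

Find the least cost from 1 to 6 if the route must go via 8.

Best 1 to 8: 1–8 costing 2
Best 8 to 6: 8–5–2–3–6 costing 14
Total via 8: 2 + 14 = 16.

16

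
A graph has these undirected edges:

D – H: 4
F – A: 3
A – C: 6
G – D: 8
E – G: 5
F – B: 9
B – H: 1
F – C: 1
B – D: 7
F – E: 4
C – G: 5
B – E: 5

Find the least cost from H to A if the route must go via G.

20

Shortest H→G: H–B–E–G = 11
Best G to A: G–C–F–A costing 9
Total via G: 11 + 9 = 20.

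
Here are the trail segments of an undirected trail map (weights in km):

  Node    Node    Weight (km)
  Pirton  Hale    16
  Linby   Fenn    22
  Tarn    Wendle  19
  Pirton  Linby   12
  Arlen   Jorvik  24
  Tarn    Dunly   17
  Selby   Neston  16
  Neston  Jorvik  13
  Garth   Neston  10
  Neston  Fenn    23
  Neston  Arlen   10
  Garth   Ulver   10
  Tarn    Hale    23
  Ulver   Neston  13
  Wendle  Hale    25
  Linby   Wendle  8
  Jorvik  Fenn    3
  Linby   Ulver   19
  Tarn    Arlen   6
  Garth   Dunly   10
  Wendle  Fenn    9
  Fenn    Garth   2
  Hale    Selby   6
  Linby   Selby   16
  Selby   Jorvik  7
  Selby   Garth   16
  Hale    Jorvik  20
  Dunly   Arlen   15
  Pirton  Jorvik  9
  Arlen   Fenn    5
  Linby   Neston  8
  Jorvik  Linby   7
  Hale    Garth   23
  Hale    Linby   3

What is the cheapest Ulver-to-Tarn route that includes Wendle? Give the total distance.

40 km

Best Ulver to Wendle: Ulver–Garth–Fenn–Wendle costing 21
Best Wendle to Tarn: Wendle–Tarn costing 19
Total via Wendle: 21 + 19 = 40 km.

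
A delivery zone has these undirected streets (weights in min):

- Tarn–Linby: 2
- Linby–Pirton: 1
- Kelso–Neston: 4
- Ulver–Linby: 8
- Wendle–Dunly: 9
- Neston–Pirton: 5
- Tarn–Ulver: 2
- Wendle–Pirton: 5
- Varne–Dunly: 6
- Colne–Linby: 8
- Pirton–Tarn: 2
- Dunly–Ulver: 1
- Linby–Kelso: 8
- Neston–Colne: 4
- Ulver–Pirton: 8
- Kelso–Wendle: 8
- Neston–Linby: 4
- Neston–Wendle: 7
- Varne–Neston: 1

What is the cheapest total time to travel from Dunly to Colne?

Enumerating some paths:
Dunly–Varne–Neston–Colne: 6+1+4 = 11
Dunly–Ulver–Tarn–Linby–Colne: 1+2+2+8 = 13
Cheapest is Dunly–Varne–Neston–Colne at 11 min.

11 min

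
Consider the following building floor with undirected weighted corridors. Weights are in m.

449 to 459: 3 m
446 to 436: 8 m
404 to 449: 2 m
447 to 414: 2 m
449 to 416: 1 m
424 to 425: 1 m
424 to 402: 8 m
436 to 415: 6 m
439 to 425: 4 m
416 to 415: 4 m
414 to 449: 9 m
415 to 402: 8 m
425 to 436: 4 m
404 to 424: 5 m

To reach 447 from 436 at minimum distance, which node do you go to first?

415

Candidate routes:
436 → 425 → 424 → 404 → 449 → 414 → 447: 4+1+5+2+9+2 = 23
436 → 425 → 424 → 402 → 415 → 416 → 449 → 414 → 447: 4+1+8+8+4+1+9+2 = 37
436 → 415 → 416 → 449 → 414 → 447: 6+4+1+9+2 = 22
Cheapest is 436 → 415 → 416 → 449 → 414 → 447 at 22 m.
So from 436 the first move is to 415.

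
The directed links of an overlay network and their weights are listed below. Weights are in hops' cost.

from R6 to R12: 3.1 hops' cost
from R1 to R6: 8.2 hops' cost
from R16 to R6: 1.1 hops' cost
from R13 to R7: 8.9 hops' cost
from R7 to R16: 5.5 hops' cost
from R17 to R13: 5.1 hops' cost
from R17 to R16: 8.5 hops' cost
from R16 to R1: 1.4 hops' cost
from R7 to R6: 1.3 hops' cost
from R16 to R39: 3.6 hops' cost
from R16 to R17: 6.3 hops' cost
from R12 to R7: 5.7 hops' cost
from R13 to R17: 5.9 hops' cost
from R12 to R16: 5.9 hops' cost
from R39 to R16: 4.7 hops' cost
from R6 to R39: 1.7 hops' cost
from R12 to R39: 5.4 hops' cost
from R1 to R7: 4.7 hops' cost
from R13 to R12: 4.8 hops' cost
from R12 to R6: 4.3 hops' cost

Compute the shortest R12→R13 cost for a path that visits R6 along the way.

Shortest R12→R6: R12–R6 = 4.3
Best R6 to R13: R6–R39–R16–R17–R13 costing 17.8
Total via R6: 4.3 + 17.8 = 22.1 hops' cost.

22.1 hops' cost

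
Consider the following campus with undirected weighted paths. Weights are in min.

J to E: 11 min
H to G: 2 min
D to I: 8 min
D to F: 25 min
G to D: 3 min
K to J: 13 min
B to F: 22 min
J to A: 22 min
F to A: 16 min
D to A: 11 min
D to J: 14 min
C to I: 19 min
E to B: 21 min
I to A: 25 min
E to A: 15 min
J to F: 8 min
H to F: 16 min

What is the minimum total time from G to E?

Compare a few routes:
G - D - J - E: 3+14+11 = 28
G - D - F - J - E: 3+25+8+11 = 47
G - H - F - J - E: 2+16+8+11 = 37
G - D - A - E: 3+11+15 = 29
Cheapest is G - D - J - E at 28 min.

28 min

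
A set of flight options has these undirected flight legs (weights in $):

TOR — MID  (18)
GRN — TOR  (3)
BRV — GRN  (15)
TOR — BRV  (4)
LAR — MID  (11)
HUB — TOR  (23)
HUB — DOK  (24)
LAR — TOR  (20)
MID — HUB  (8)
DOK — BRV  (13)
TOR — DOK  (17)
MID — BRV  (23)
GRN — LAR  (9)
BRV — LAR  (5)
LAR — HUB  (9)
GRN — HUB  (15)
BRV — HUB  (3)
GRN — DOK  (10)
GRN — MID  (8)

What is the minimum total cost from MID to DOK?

Running Dijkstra from MID:
MID: 0
HUB: 8  (via MID)
GRN: 8  (via MID)
LAR: 11  (via MID)
BRV: 11  (via HUB)
TOR: 11  (via GRN)
DOK: 18  (via GRN)
Shortest route: MID–GRN–DOK = $18.

$18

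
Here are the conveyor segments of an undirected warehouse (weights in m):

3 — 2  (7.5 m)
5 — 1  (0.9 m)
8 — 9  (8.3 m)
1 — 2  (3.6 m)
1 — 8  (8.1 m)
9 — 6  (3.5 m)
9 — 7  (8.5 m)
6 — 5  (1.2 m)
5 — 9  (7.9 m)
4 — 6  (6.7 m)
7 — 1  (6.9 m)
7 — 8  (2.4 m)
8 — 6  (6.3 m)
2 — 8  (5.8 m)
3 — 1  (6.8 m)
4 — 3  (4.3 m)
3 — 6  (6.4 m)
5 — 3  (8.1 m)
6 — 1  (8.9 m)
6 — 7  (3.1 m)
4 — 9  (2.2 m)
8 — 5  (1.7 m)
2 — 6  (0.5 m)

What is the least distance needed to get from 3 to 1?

6.8 m

Enumerating some paths:
3 → 1: 6.8 = 6.8
3 → 6 → 5 → 1: 6.4+1.2+0.9 = 8.5
The minimum is 6.8 m via 3 → 1.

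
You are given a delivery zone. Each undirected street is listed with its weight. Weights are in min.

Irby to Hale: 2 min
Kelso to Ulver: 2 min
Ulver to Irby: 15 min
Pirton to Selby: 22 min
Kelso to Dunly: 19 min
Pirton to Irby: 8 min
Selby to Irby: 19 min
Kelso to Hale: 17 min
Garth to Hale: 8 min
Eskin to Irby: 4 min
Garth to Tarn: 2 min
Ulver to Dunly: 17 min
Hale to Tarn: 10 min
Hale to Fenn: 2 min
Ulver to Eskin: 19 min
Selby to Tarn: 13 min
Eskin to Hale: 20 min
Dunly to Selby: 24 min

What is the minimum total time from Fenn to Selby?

Shortest distances from Fenn:
Fenn: 0
Hale: 2  (via Fenn)
Irby: 4  (via Hale)
Eskin: 8  (via Irby)
Garth: 10  (via Hale)
Pirton: 12  (via Irby)
Tarn: 12  (via Hale)
Kelso: 19  (via Hale)
Ulver: 19  (via Irby)
Selby: 23  (via Irby)
Shortest route: Fenn → Hale → Irby → Selby = 23 min.

23 min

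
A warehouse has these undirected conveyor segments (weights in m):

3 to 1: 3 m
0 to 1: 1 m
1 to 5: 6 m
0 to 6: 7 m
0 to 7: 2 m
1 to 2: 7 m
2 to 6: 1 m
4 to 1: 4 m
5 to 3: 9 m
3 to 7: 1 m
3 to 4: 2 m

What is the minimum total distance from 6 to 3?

Candidate routes:
6 → 2 → 1 → 3: 1+7+3 = 11
6 → 0 → 1 → 3: 7+1+3 = 11
6 → 0 → 7 → 3: 7+2+1 = 10
6 → 2 → 1 → 0 → 7 → 3: 1+7+1+2+1 = 12
The minimum is 10 m via 6 → 0 → 7 → 3.

10 m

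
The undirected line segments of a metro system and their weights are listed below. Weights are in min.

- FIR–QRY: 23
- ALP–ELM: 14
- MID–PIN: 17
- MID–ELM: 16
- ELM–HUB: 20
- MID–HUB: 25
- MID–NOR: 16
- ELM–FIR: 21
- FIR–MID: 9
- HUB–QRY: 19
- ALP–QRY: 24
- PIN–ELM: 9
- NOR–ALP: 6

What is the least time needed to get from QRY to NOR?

30 min

Enumerating some paths:
QRY → ALP → NOR: 24+6 = 30
QRY → FIR → MID → NOR: 23+9+16 = 48
The minimum is 30 min via QRY → ALP → NOR.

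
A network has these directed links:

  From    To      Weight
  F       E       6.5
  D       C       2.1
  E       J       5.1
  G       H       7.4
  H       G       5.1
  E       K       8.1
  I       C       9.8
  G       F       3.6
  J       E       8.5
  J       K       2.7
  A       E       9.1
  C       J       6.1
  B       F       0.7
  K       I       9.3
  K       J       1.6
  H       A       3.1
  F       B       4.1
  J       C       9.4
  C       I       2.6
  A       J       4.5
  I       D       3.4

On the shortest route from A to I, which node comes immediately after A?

J

Enumerating some paths:
A–E–J–K–I: 9.1+5.1+2.7+9.3 = 26.2
A–E–J–C–I: 9.1+5.1+9.4+2.6 = 26.2
A–J–K–I: 4.5+2.7+9.3 = 16.5
The minimum is 16.5 via A–J–K–I.
So from A the first move is to J.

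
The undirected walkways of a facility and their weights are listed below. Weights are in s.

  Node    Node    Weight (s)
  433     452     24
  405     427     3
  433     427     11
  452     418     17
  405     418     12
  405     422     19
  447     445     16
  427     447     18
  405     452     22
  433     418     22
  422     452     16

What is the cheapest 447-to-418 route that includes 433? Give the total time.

Best 447 to 433: 447 → 427 → 433 costing 29
Best 433 to 418: 433 → 418 costing 22
Total via 433: 29 + 22 = 51 s.

51 s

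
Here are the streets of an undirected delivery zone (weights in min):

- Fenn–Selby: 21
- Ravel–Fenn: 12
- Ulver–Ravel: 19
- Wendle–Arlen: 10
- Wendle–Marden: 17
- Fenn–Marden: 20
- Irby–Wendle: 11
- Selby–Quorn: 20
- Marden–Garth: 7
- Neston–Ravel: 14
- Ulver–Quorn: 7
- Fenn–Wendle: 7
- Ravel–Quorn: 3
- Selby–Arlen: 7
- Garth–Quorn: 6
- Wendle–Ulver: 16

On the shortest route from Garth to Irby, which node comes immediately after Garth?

Marden

Enumerating some paths:
Garth - Quorn - Ravel - Fenn - Wendle - Irby: 6+3+12+7+11 = 39
Garth - Marden - Wendle - Irby: 7+17+11 = 35
The minimum is 35 min via Garth - Marden - Wendle - Irby.
So from Garth the first move is to Marden.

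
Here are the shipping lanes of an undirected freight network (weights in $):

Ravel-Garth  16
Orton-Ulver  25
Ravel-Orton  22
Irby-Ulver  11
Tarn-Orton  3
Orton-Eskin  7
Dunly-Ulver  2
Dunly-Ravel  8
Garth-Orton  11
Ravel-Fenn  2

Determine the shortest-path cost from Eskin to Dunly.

$34

Shortest distances from Eskin:
Eskin: 0
Orton: 7  (via Eskin)
Tarn: 10  (via Orton)
Garth: 18  (via Orton)
Ravel: 29  (via Orton)
Fenn: 31  (via Ravel)
Ulver: 32  (via Orton)
Dunly: 34  (via Ulver)
Shortest route: Eskin–Orton–Ulver–Dunly = $34.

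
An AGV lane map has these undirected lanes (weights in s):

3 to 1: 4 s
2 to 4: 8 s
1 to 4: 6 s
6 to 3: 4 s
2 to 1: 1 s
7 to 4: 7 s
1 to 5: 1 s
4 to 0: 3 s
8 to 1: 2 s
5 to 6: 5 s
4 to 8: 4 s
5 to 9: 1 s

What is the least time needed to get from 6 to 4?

Shortest distances from 6:
6: 0
3: 4  (via 6)
5: 5  (via 6)
1: 6  (via 5)
9: 6  (via 5)
2: 7  (via 1)
8: 8  (via 1)
4: 12  (via 1)
Shortest route: 6–5–1–4 = 12 s.

12 s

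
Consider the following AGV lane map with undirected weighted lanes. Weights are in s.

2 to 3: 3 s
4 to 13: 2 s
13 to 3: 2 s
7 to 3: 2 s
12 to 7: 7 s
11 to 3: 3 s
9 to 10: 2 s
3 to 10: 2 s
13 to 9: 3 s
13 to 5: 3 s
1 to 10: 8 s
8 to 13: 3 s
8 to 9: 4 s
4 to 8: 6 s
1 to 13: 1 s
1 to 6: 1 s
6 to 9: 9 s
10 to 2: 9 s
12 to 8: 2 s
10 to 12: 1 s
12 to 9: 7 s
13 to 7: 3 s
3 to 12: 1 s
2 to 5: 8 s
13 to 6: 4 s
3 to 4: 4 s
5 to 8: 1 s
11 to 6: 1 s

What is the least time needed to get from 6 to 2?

Running Dijkstra from 6:
6: 0
1: 1  (via 6)
11: 1  (via 6)
13: 2  (via 1)
3: 4  (via 11)
4: 4  (via 13)
5: 5  (via 13)
7: 5  (via 13)
8: 5  (via 13)
9: 5  (via 13)
12: 5  (via 3)
10: 6  (via 3)
2: 7  (via 3)
Shortest route: 6 → 11 → 3 → 2 = 7 s.

7 s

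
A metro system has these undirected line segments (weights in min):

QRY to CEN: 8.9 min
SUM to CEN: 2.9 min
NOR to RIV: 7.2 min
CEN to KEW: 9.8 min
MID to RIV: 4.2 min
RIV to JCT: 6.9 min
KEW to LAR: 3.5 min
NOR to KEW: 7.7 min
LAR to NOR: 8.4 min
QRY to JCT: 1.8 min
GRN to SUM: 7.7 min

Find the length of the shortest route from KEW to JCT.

20.5 min

Candidate routes:
KEW - NOR - RIV - JCT: 7.7+7.2+6.9 = 21.8
KEW - CEN - QRY - JCT: 9.8+8.9+1.8 = 20.5
Cheapest is KEW - CEN - QRY - JCT at 20.5 min.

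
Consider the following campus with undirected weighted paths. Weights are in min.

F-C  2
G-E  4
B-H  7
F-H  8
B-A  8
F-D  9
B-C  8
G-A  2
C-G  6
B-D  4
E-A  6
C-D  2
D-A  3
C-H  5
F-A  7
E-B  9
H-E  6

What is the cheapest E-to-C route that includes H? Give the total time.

11 min

Shortest E→H: E–H = 6
Shortest H→C: H–C = 5
Total via H: 6 + 5 = 11 min.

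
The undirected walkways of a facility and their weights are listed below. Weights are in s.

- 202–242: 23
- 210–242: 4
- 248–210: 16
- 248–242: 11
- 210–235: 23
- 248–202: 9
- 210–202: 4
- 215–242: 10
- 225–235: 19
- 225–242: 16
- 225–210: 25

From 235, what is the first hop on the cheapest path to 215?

Candidate routes:
235–225–242–215: 19+16+10 = 45
235–210–242–215: 23+4+10 = 37
The minimum is 37 s via 235–210–242–215.
So from 235 the first move is to 210.

210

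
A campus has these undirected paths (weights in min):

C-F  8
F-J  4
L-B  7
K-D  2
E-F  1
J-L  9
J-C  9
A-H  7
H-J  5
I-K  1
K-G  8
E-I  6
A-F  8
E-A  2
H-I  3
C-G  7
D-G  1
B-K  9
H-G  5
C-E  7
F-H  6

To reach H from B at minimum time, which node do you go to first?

Candidate routes:
B - K - D - G - H: 9+2+1+5 = 17
B - K - I - H: 9+1+3 = 13
Cheapest is B - K - I - H at 13 min.
So from B the first move is to K.

K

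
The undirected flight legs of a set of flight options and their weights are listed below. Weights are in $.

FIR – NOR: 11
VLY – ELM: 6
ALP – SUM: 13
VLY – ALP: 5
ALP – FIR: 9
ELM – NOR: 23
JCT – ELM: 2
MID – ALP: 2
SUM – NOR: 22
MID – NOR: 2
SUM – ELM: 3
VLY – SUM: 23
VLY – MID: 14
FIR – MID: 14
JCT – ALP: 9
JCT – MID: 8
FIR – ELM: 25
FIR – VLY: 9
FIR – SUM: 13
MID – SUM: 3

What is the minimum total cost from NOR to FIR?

$11

Compare a few routes:
NOR → MID → ALP → FIR: 2+2+9 = 13
NOR → FIR: 11 = 11
Cheapest is NOR → FIR at $11.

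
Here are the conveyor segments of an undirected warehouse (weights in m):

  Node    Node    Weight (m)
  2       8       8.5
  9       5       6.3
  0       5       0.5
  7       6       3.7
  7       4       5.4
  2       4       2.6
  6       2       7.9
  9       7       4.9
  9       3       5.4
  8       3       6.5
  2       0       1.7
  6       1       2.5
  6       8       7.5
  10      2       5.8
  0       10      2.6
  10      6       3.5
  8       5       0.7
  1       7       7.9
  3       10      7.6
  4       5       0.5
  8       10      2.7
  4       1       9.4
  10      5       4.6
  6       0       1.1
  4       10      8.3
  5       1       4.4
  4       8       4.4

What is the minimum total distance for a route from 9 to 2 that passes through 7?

Best 9 to 7: 9–7 costing 4.9
Shortest 7→2: 7–6–0–2 = 6.5
Total via 7: 4.9 + 6.5 = 11.4 m.

11.4 m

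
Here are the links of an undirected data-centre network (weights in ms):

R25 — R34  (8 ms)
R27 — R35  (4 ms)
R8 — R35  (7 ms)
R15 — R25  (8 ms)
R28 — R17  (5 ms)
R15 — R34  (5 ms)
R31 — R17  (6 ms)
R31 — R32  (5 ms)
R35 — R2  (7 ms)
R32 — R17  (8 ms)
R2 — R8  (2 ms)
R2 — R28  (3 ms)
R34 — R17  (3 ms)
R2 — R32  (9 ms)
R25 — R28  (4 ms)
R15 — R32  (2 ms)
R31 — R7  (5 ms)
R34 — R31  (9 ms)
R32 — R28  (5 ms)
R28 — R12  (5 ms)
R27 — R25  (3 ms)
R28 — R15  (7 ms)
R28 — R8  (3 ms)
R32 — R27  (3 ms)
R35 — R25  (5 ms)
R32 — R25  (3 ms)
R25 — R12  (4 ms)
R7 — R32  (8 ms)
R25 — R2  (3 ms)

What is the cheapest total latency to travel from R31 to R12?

Shortest distances from R31:
R31: 0
R32: 5  (via R31)
R7: 5  (via R31)
R17: 6  (via R31)
R15: 7  (via R32)
R27: 8  (via R32)
R25: 8  (via R32)
R34: 9  (via R31)
R28: 10  (via R32)
R2: 11  (via R25)
R12: 12  (via R25)
Shortest route: R31–R32–R25–R12 = 12 ms.

12 ms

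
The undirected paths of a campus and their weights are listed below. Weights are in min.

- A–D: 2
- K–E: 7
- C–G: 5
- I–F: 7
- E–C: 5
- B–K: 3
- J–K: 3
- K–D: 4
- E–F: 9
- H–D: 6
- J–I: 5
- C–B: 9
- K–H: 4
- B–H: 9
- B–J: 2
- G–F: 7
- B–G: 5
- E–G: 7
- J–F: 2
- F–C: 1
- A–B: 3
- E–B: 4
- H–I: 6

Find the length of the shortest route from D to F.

9 min

Running Dijkstra from D:
D: 0
A: 2  (via D)
K: 4  (via D)
B: 5  (via A)
H: 6  (via D)
J: 7  (via K)
E: 9  (via B)
F: 9  (via J)
Shortest route: D → K → J → F = 9 min.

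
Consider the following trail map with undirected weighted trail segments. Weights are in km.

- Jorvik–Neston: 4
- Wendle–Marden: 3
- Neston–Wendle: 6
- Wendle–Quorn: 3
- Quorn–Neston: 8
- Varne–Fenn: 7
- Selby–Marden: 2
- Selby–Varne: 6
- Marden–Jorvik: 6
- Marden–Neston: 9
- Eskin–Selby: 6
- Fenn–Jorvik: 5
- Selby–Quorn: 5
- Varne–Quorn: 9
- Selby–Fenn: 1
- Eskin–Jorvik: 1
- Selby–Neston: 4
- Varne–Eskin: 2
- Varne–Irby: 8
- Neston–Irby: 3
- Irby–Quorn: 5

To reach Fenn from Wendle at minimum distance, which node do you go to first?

Enumerating some paths:
Wendle - Neston - Selby - Fenn: 6+4+1 = 11
Wendle - Quorn - Selby - Fenn: 3+5+1 = 9
Wendle - Marden - Selby - Fenn: 3+2+1 = 6
Cheapest is Wendle - Marden - Selby - Fenn at 6 km.
So from Wendle the first move is to Marden.

Marden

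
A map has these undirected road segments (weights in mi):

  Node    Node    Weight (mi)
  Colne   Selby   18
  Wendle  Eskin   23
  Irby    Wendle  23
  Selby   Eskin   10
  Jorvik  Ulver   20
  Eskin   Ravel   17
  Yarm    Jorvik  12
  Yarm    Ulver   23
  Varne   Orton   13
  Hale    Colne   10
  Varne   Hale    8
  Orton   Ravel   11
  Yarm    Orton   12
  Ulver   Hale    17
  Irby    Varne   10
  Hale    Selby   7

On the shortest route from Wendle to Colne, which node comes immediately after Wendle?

Compare a few routes:
Wendle → Eskin → Selby → Hale → Colne: 23+10+7+10 = 50
Wendle → Eskin → Selby → Colne: 23+10+18 = 51
Wendle → Irby → Varne → Hale → Colne: 23+10+8+10 = 51
Wendle → Irby → Varne → Hale → Selby → Colne: 23+10+8+7+18 = 66
The minimum is 50 mi via Wendle → Eskin → Selby → Hale → Colne.
So from Wendle the first move is to Eskin.

Eskin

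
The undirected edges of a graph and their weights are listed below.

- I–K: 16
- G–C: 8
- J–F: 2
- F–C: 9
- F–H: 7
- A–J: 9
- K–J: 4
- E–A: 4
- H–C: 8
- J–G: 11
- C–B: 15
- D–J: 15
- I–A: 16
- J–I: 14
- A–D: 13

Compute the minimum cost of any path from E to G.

24

Enumerating some paths:
E–A–D–J–G: 4+13+15+11 = 43
E–A–J–G: 4+9+11 = 24
E–A–J–F–H–C–G: 4+9+2+7+8+8 = 38
E–A–J–F–C–G: 4+9+2+9+8 = 32
Cheapest is E–A–J–G at 24.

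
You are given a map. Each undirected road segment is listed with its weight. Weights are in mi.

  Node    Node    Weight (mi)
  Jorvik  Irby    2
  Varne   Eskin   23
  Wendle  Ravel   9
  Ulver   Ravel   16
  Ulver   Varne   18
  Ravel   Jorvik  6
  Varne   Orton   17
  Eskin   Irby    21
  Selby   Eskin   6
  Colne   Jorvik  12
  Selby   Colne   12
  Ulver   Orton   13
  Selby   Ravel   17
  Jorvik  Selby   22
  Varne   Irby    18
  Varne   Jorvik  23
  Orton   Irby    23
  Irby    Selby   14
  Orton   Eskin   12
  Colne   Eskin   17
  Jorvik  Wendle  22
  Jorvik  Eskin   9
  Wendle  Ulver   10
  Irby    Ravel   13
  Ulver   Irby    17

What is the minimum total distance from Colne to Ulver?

Enumerating some paths:
Colne–Jorvik–Irby–Ulver: 12+2+17 = 31
Colne–Jorvik–Ravel–Ulver: 12+6+16 = 34
Cheapest is Colne–Jorvik–Irby–Ulver at 31 mi.

31 mi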